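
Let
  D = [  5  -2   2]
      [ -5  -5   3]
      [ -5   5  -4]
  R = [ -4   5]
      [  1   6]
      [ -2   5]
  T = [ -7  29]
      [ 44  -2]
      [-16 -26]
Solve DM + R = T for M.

M = [[-3, 4], [-5, -3], [1, -1]]

DM = T − R = [[-3, 24], [43, -8], [-14, -31]].
Left-multiplying both sides by D⁻¹ gives M = D⁻¹(T − R).
D has determinant -5; D⁻¹ = [[-1, -2/5, -4/5], [7, 2, 5], [10, 3, 7]].
M = D⁻¹(T − R) = [[-3, 4], [-5, -3], [1, -1]].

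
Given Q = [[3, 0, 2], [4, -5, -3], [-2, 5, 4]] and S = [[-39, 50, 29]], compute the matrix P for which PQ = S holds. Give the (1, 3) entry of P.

5

Right-multiplying both sides by Q⁻¹ gives P = SQ⁻¹.
Q has determinant 5; Q⁻¹ = [[-1, 2, 2], [-2, 16/5, 17/5], [2, -3, -3]].
P = SQ⁻¹ = [[-39, 50, 29]] · [[-1, 2, 2], [-2, 16/5, 17/5], [2, -3, -3]] = [[-3, -5, 5]].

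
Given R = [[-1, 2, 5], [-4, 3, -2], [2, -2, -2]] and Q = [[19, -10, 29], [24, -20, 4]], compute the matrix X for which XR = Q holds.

Right-multiplying both sides by R⁻¹ gives X = QR⁻¹.
det R = -4; the adjugate gives R⁻¹ = [[5/2, 3/2, 19/4], [3, 2, 11/2], [-1/2, -1/2, -5/4]].
X = QR⁻¹ = [[19, -10, 29], [24, -20, 4]] · [[5/2, 3/2, 19/4], [3, 2, 11/2], [-1/2, -1/2, -5/4]] = [[3, -6, -1], [-2, -6, -1]].

X = [[3, -6, -1], [-2, -6, -1]]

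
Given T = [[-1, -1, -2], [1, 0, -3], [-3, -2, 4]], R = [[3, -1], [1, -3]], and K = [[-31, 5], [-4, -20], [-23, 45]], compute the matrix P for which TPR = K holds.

Isolating P: multiply by T⁻¹ from the left and R⁻¹ from the right, so P = T⁻¹KR⁻¹.
T has determinant 5; T⁻¹ = [[-6/5, 8/5, 3/5], [1, -2, -1], [-2/5, 1/5, 1/5]].
det R = -8, so R⁻¹ = [[3/8, -1/8], [1/8, -3/8]].
T⁻¹K = [[17, -11], [0, 0], [7, 3]].
P = (T⁻¹K)R⁻¹ = [[5, 2], [0, 0], [3, -2]].

P = [[5, 2], [0, 0], [3, -2]]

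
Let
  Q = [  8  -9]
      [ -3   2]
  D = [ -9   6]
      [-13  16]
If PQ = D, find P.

P = [[0, 3], [-2, -1]]

Right-multiplying both sides by Q⁻¹ gives P = DQ⁻¹.
det Q = -11; the adjugate gives Q⁻¹ = [[-2/11, -9/11], [-3/11, -8/11]].
P = DQ⁻¹ = [[-9, 6], [-13, 16]] · [[-2/11, -9/11], [-3/11, -8/11]] = [[0, 3], [-2, -1]].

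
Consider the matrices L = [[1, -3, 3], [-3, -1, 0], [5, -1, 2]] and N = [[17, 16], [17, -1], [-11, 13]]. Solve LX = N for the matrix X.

L is on the left of X, so left-multiply by L⁻¹: X = L⁻¹N.
det L = 4, so L⁻¹ = [[-1/2, 3/4, 3/4], [3/2, -13/4, -9/4], [2, -7/2, -5/2]].
X = L⁻¹N = [[-1/2, 3/4, 3/4], [3/2, -13/4, -9/4], [2, -7/2, -5/2]] · [[17, 16], [17, -1], [-11, 13]] = [[-4, 1], [-5, -2], [2, 3]].

X = [[-4, 1], [-5, -2], [2, 3]]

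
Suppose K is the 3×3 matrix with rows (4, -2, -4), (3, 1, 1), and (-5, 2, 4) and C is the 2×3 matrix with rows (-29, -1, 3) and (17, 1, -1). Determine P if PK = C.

K is on the right of P, so right-multiply by K⁻¹: P = CK⁻¹.
K has determinant -2; K⁻¹ = [[-1, 0, -1], [17/2, 2, 8], [-11/2, -1, -5]].
P = CK⁻¹ = [[-29, -1, 3], [17, 1, -1]] · [[-1, 0, -1], [17/2, 2, 8], [-11/2, -1, -5]] = [[4, -5, 6], [-3, 3, -4]].

P = [[4, -5, 6], [-3, 3, -4]]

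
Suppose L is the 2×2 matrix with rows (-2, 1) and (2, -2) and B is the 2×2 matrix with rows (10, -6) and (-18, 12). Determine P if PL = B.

P = [[-4, 1], [6, -3]]

L is on the right of P, so right-multiply by L⁻¹: P = BL⁻¹.
det L = 2; the adjugate gives L⁻¹ = [[-1, -1/2], [-1, -1]].
P = BL⁻¹ = [[10, -6], [-18, 12]] · [[-1, -1/2], [-1, -1]] = [[-4, 1], [6, -3]].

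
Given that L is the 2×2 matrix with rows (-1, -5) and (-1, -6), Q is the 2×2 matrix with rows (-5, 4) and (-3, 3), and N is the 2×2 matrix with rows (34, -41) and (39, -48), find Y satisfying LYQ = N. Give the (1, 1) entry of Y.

Left-multiply by L⁻¹ and right-multiply by Q⁻¹: Y = L⁻¹NQ⁻¹.
det L = 1, so L⁻¹ = [[-6, 5], [1, -1]].
det Q = -3, so Q⁻¹ = [[-1, 4/3], [-1, 5/3]].
L⁻¹N = [[-9, 6], [-5, 7]].
Y = (L⁻¹N)Q⁻¹ = [[3, -2], [-2, 5]].

3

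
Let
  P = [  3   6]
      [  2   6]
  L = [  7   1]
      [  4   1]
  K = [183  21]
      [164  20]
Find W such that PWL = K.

W = [[5, -4], [3, 0]]

W = P⁻¹KL⁻¹ (apply P⁻¹ on the left and L⁻¹ on the right).
P has determinant 6; P⁻¹ = [[1, -1], [-1/3, 1/2]].
det L = 3, so L⁻¹ = [[1/3, -1/3], [-4/3, 7/3]].
P⁻¹K = [[19, 1], [21, 3]].
W = (P⁻¹K)L⁻¹ = [[5, -4], [3, 0]].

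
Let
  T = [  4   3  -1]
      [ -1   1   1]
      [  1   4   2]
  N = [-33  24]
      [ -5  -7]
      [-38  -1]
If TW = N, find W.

Since T multiplies W on the left, W = T⁻¹N.
T has determinant 6; T⁻¹ = [[-1/3, -5/3, 2/3], [1/2, 3/2, -1/2], [-5/6, -13/6, 7/6]].
W = T⁻¹N = [[-1/3, -5/3, 2/3], [1/2, 3/2, -1/2], [-5/6, -13/6, 7/6]] · [[-33, 24], [-5, -7], [-38, -1]] = [[-6, 3], [-5, 2], [-6, -6]].

W = [[-6, 3], [-5, 2], [-6, -6]]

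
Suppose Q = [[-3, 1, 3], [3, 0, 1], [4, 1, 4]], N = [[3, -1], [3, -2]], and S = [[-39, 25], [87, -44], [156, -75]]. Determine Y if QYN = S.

Y = [[4, 5], [5, 3], [2, 0]]

Isolating Y: multiply by Q⁻¹ from the left and N⁻¹ from the right, so Y = Q⁻¹SN⁻¹.
det Q = 4; the adjugate gives Q⁻¹ = [[-1/4, -1/4, 1/4], [-2, -6, 3], [3/4, 7/4, -3/4]].
det N = -3; the adjugate gives N⁻¹ = [[2/3, -1/3], [1, -1]].
Q⁻¹S = [[27, -14], [24, -11], [6, -2]].
Y = (Q⁻¹S)N⁻¹ = [[4, 5], [5, 3], [2, 0]].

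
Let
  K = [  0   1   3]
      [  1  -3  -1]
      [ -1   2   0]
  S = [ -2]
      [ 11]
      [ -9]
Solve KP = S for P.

K is on the left of P, so left-multiply by K⁻¹: P = K⁻¹S.
det K = -2; the adjugate gives K⁻¹ = [[-1, -3, -4], [-1/2, -3/2, -3/2], [1/2, 1/2, 1/2]].
P = K⁻¹S = [[-1, -3, -4], [-1/2, -3/2, -3/2], [1/2, 1/2, 1/2]] · [[-2], [11], [-9]] = [[5], [-2], [0]].

P = [[5], [-2], [0]]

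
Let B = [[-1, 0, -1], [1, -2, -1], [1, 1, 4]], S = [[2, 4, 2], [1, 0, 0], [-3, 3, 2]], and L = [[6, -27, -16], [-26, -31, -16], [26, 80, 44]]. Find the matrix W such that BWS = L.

W = [[0, -2, 5], [2, 4, 3], [3, 5, 0]]

Left-multiply by B⁻¹ and right-multiply by S⁻¹: W = B⁻¹LS⁻¹.
det B = 4, so B⁻¹ = [[-7/4, -1/4, -1/2], [-5/4, -3/4, -1/2], [3/4, 1/4, 1/2]].
det S = -2; the adjugate gives S⁻¹ = [[0, 1, 0], [1, -5, -1], [-3/2, 9, 2]].
B⁻¹L = [[-17, 15, 10], [-1, 17, 10], [11, 12, 6]].
W = (B⁻¹L)S⁻¹ = [[0, -2, 5], [2, 4, 3], [3, 5, 0]].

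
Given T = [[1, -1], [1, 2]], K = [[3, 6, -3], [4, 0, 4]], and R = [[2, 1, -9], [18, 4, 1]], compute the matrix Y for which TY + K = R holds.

TY = R − K = [[-1, -5, -6], [14, 4, -3]].
T is on the left of Y, so left-multiply by T⁻¹: Y = T⁻¹(R − K).
det T = 3; the adjugate gives T⁻¹ = [[2/3, 1/3], [-1/3, 1/3]].
Y = T⁻¹(R − K) = [[4, -2, -5], [5, 3, 1]].

Y = [[4, -2, -5], [5, 3, 1]]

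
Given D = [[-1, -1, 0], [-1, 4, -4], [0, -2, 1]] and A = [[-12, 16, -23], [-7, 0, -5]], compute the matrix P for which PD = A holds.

Since D sits to the right of P, P = AD⁻¹.
D has determinant 3; D⁻¹ = [[-4/3, 1/3, 4/3], [1/3, -1/3, -4/3], [2/3, -2/3, -5/3]].
P = AD⁻¹ = [[-12, 16, -23], [-7, 0, -5]] · [[-4/3, 1/3, 4/3], [1/3, -1/3, -4/3], [2/3, -2/3, -5/3]] = [[6, 6, 1], [6, 1, -1]].

P = [[6, 6, 1], [6, 1, -1]]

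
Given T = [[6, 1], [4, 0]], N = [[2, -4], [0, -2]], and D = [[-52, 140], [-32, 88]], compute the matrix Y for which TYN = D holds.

Y = [[-4, -3], [-2, 0]]

Y = T⁻¹DN⁻¹ (apply T⁻¹ on the left and N⁻¹ on the right).
T has determinant -4; T⁻¹ = [[0, 1/4], [1, -3/2]].
det N = -4, so N⁻¹ = [[1/2, -1], [0, -1/2]].
T⁻¹D = [[-8, 22], [-4, 8]].
Y = (T⁻¹D)N⁻¹ = [[-4, -3], [-2, 0]].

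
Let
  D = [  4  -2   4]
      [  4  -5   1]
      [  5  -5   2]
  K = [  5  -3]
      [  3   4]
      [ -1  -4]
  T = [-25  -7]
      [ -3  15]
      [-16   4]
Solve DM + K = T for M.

DM = T − K = [[-30, -4], [-6, 11], [-15, 8]].
D is on the left of M, so left-multiply by D⁻¹: M = D⁻¹(T − K).
det D = 6; the adjugate gives D⁻¹ = [[-5/6, -8/3, 3], [-1/2, -2, 2], [5/6, 5/3, -2]].
M = D⁻¹(T − K) = [[-4, -2], [-3, -4], [-5, -1]].

M = [[-4, -2], [-3, -4], [-5, -1]]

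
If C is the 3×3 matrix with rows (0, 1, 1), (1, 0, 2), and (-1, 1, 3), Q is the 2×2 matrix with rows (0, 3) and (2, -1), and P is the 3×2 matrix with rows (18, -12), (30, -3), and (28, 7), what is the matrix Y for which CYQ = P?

Y = [[-2, 5], [-4, 4], [3, 5]]

Isolating Y: multiply by C⁻¹ from the left and Q⁻¹ from the right, so Y = C⁻¹PQ⁻¹.
det C = -4, so C⁻¹ = [[1/2, 1/2, -1/2], [5/4, -1/4, -1/4], [-1/4, 1/4, 1/4]].
Q has determinant -6; Q⁻¹ = [[1/6, 1/2], [1/3, 0]].
C⁻¹P = [[10, -11], [8, -16], [10, 4]].
Y = (C⁻¹P)Q⁻¹ = [[-2, 5], [-4, 4], [3, 5]].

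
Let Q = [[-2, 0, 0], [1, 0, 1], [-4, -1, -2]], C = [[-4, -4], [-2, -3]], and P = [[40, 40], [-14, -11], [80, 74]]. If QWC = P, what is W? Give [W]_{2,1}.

3

Isolating W: multiply by Q⁻¹ from the left and C⁻¹ from the right, so W = Q⁻¹PC⁻¹.
det Q = -2, so Q⁻¹ = [[-1/2, 0, 0], [1, -2, -1], [1/2, 1, 0]].
det C = 4; the adjugate gives C⁻¹ = [[-3/4, 1], [1/2, -1]].
Q⁻¹P = [[-20, -20], [-12, -12], [6, 9]].
W = (Q⁻¹P)C⁻¹ = [[5, 0], [3, 0], [0, -3]].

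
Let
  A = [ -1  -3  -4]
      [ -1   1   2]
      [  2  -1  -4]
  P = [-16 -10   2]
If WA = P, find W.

Right-multiplying both sides by A⁻¹ gives W = PA⁻¹.
det A = 6; the adjugate gives A⁻¹ = [[-1/3, -4/3, -1/3], [0, 2, 1], [-1/6, -7/6, -2/3]].
W = PA⁻¹ = [[-16, -10, 2]] · [[-1/3, -4/3, -1/3], [0, 2, 1], [-1/6, -7/6, -2/3]] = [[5, -1, -6]].

W = [[5, -1, -6]]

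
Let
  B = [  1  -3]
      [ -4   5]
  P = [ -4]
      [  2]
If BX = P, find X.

X = [[2], [2]]

Since B multiplies X on the left, X = B⁻¹P.
B has determinant -7; B⁻¹ = [[-5/7, -3/7], [-4/7, -1/7]].
X = B⁻¹P = [[-5/7, -3/7], [-4/7, -1/7]] · [[-4], [2]] = [[2], [2]].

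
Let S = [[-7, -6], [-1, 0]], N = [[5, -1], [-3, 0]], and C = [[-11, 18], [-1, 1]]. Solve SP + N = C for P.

SP = C − N = [[-16, 19], [2, 1]].
Left-multiplying both sides by S⁻¹ gives P = S⁻¹(C − N).
det S = -6, so S⁻¹ = [[0, -1], [-1/6, 7/6]].
P = S⁻¹(C − N) = [[-2, -1], [5, -2]].

P = [[-2, -1], [5, -2]]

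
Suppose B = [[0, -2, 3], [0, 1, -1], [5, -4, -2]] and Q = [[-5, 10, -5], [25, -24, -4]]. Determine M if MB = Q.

M = [[-1, 4, -1], [2, 0, 5]]

Right-multiplying both sides by B⁻¹ gives M = QB⁻¹.
det B = -5; the adjugate gives B⁻¹ = [[6/5, 16/5, 1/5], [1, 3, 0], [1, 2, 0]].
M = QB⁻¹ = [[-5, 10, -5], [25, -24, -4]] · [[6/5, 16/5, 1/5], [1, 3, 0], [1, 2, 0]] = [[-1, 4, -1], [2, 0, 5]].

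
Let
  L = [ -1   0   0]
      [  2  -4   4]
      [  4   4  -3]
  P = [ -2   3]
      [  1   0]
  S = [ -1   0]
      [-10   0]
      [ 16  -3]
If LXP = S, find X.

X = [[0, 1], [-1, 1], [-1, -2]]

X = L⁻¹SP⁻¹ (apply L⁻¹ on the left and P⁻¹ on the right).
det L = 4, so L⁻¹ = [[-1, 0, 0], [11/2, 3/4, 1], [6, 1, 1]].
det P = -3; the adjugate gives P⁻¹ = [[0, 1], [1/3, 2/3]].
L⁻¹S = [[1, 0], [3, -3], [0, -3]].
X = (L⁻¹S)P⁻¹ = [[0, 1], [-1, 1], [-1, -2]].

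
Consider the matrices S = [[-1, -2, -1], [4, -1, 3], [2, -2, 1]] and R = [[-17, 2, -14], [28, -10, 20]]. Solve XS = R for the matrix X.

Right-multiplying both sides by S⁻¹ gives X = RS⁻¹.
det S = -3; the adjugate gives S⁻¹ = [[-5/3, -4/3, 7/3], [-2/3, -1/3, 1/3], [2, 2, -3]].
X = RS⁻¹ = [[-17, 2, -14], [28, -10, 20]] · [[-5/3, -4/3, 7/3], [-2/3, -1/3, 1/3], [2, 2, -3]] = [[-1, -6, 3], [0, 6, 2]].

X = [[-1, -6, 3], [0, 6, 2]]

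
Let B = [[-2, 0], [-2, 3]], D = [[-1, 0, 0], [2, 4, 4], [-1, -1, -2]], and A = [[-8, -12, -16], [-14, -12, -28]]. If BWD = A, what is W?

Isolating W: multiply by B⁻¹ from the left and D⁻¹ from the right, so W = B⁻¹AD⁻¹.
det B = -6, so B⁻¹ = [[-1/2, 0], [-1/3, 1/3]].
D has determinant 4; D⁻¹ = [[-1, 0, 0], [0, 1/2, 1], [1/2, -1/4, -1]].
B⁻¹A = [[4, 6, 8], [-2, 0, -4]].
W = (B⁻¹A)D⁻¹ = [[0, 1, -2], [0, 1, 4]].

W = [[0, 1, -2], [0, 1, 4]]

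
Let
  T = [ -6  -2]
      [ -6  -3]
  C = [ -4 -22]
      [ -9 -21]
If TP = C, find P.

T is on the left of P, so left-multiply by T⁻¹: P = T⁻¹C.
det T = 6; the adjugate gives T⁻¹ = [[-1/2, 1/3], [1, -1]].
P = T⁻¹C = [[-1/2, 1/3], [1, -1]] · [[-4, -22], [-9, -21]] = [[-1, 4], [5, -1]].

P = [[-1, 4], [5, -1]]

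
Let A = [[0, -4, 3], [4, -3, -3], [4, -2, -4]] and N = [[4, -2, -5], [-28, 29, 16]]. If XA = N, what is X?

Since A sits to the right of X, X = NA⁻¹.
det A = -4, so A⁻¹ = [[-3/2, 11/2, -21/4], [-1, 3, -3], [-1, 4, -4]].
X = NA⁻¹ = [[4, -2, -5], [-28, 29, 16]] · [[-3/2, 11/2, -21/4], [-1, 3, -3], [-1, 4, -4]] = [[1, -4, 5], [-3, -3, -4]].

X = [[1, -4, 5], [-3, -3, -4]]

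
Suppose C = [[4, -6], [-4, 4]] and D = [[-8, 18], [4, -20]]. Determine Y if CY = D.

Y = [[1, 6], [2, 1]]

Left-multiplying both sides by C⁻¹ gives Y = C⁻¹D.
det C = -8, so C⁻¹ = [[-1/2, -3/4], [-1/2, -1/2]].
Y = C⁻¹D = [[-1/2, -3/4], [-1/2, -1/2]] · [[-8, 18], [4, -20]] = [[1, 6], [2, 1]].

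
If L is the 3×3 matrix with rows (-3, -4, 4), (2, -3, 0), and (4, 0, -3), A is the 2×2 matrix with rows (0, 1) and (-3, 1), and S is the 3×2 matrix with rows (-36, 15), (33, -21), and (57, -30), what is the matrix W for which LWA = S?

W = [[-5, -4], [0, 1], [-3, 1]]

Isolating W: multiply by L⁻¹ from the left and A⁻¹ from the right, so W = L⁻¹SA⁻¹.
det L = -3; the adjugate gives L⁻¹ = [[-3, 4, -4], [-2, 7/3, -8/3], [-4, 16/3, -17/3]].
det A = 3, so A⁻¹ = [[1/3, -1/3], [1, 0]].
L⁻¹S = [[12, -9], [-3, 1], [-3, -2]].
W = (L⁻¹S)A⁻¹ = [[-5, -4], [0, 1], [-3, 1]].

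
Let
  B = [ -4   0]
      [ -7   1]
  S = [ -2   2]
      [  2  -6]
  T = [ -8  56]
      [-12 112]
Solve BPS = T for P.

P = B⁻¹TS⁻¹ (apply B⁻¹ on the left and S⁻¹ on the right).
det B = -4, so B⁻¹ = [[-1/4, 0], [-7/4, 1]].
det S = 8; the adjugate gives S⁻¹ = [[-3/4, -1/4], [-1/4, -1/4]].
B⁻¹T = [[2, -14], [2, 14]].
P = (B⁻¹T)S⁻¹ = [[2, 3], [-5, -4]].

P = [[2, 3], [-5, -4]]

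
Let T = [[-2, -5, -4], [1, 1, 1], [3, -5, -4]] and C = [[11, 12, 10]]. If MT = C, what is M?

M = [[-3, 2, 1]]

Since T sits to the right of M, M = CT⁻¹.
T has determinant -5; T⁻¹ = [[-1/5, 0, 1/5], [-7/5, -4, 2/5], [8/5, 5, -3/5]].
M = CT⁻¹ = [[11, 12, 10]] · [[-1/5, 0, 1/5], [-7/5, -4, 2/5], [8/5, 5, -3/5]] = [[-3, 2, 1]].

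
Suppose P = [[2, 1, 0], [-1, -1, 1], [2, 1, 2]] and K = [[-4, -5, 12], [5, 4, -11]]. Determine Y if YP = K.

Y = [[-2, 6, 3], [5, -3, -4]]

P is on the right of Y, so right-multiply by P⁻¹: Y = KP⁻¹.
det P = -2; the adjugate gives P⁻¹ = [[3/2, 1, -1/2], [-2, -2, 1], [-1/2, 0, 1/2]].
Y = KP⁻¹ = [[-4, -5, 12], [5, 4, -11]] · [[3/2, 1, -1/2], [-2, -2, 1], [-1/2, 0, 1/2]] = [[-2, 6, 3], [5, -3, -4]].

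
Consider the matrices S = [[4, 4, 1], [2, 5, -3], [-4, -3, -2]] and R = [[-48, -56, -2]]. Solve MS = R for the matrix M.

Since S sits to the right of M, M = RS⁻¹.
det S = 2; the adjugate gives S⁻¹ = [[-19/2, 5/2, -17/2], [8, -2, 7], [7, -2, 6]].
M = RS⁻¹ = [[-48, -56, -2]] · [[-19/2, 5/2, -17/2], [8, -2, 7], [7, -2, 6]] = [[-6, -4, 4]].

M = [[-6, -4, 4]]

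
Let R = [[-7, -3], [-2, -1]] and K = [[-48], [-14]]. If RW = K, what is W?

Left-multiplying both sides by R⁻¹ gives W = R⁻¹K.
R has determinant 1; R⁻¹ = [[-1, 3], [2, -7]].
W = R⁻¹K = [[-1, 3], [2, -7]] · [[-48], [-14]] = [[6], [2]].

W = [[6], [2]]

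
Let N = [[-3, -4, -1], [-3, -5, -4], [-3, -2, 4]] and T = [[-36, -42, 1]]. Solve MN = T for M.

Right-multiplying both sides by N⁻¹ gives M = TN⁻¹.
det N = -3; the adjugate gives N⁻¹ = [[28/3, -6, -11/3], [-8, 5, 3], [3, -2, -1]].
M = TN⁻¹ = [[-36, -42, 1]] · [[28/3, -6, -11/3], [-8, 5, 3], [3, -2, -1]] = [[3, 4, 5]].

M = [[3, 4, 5]]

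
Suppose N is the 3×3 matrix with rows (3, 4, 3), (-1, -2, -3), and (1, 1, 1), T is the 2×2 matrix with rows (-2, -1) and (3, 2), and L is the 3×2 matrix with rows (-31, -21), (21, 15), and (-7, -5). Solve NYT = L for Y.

Y = [[-1, 1], [2, -2], [-2, -2]]

Left-multiply by N⁻¹ and right-multiply by T⁻¹: Y = N⁻¹LT⁻¹.
det N = -2; the adjugate gives N⁻¹ = [[-1/2, 1/2, 3], [1, 0, -3], [-1/2, -1/2, 1]].
det T = -1, so T⁻¹ = [[-2, -1], [3, 2]].
N⁻¹L = [[5, 3], [-10, -6], [-2, -2]].
Y = (N⁻¹L)T⁻¹ = [[-1, 1], [2, -2], [-2, -2]].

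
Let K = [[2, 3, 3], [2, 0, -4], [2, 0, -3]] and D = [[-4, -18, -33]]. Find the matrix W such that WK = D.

Right-multiplying both sides by K⁻¹ gives W = DK⁻¹.
det K = -6; the adjugate gives K⁻¹ = [[0, -3/2, 2], [1/3, 2, -7/3], [0, -1, 1]].
W = DK⁻¹ = [[-4, -18, -33]] · [[0, -3/2, 2], [1/3, 2, -7/3], [0, -1, 1]] = [[-6, 3, 1]].

W = [[-6, 3, 1]]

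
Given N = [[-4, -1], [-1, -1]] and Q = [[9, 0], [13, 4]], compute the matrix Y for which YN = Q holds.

Y = [[-3, 3], [-3, -1]]

N is on the right of Y, so right-multiply by N⁻¹: Y = QN⁻¹.
N has determinant 3; N⁻¹ = [[-1/3, 1/3], [1/3, -4/3]].
Y = QN⁻¹ = [[9, 0], [13, 4]] · [[-1/3, 1/3], [1/3, -4/3]] = [[-3, 3], [-3, -1]].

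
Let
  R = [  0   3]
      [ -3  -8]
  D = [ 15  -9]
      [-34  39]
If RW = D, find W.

Since R multiplies W on the left, W = R⁻¹D.
R has determinant 9; R⁻¹ = [[-8/9, -1/3], [1/3, 0]].
W = R⁻¹D = [[-8/9, -1/3], [1/3, 0]] · [[15, -9], [-34, 39]] = [[-2, -5], [5, -3]].

W = [[-2, -5], [5, -3]]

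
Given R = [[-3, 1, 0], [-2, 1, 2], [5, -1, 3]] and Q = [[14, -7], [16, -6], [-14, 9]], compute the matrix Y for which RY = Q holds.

Y = [[-6, 1], [-4, -4], [4, 0]]

Left-multiplying both sides by R⁻¹ gives Y = R⁻¹Q.
det R = 1, so R⁻¹ = [[5, -3, 2], [16, -9, 6], [-3, 2, -1]].
Y = R⁻¹Q = [[5, -3, 2], [16, -9, 6], [-3, 2, -1]] · [[14, -7], [16, -6], [-14, 9]] = [[-6, 1], [-4, -4], [4, 0]].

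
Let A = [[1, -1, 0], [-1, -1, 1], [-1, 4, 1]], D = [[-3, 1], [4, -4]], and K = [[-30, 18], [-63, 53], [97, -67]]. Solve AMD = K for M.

Left-multiply by A⁻¹ and right-multiply by D⁻¹: M = A⁻¹KD⁻¹.
A has determinant -5; A⁻¹ = [[1, -1/5, 1/5], [0, -1/5, 1/5], [1, 3/5, 2/5]].
det D = 8, so D⁻¹ = [[-1/2, -1/8], [-1/2, -3/8]].
A⁻¹K = [[2, -6], [32, -24], [-29, 23]].
M = (A⁻¹K)D⁻¹ = [[2, 2], [-4, 5], [3, -5]].

M = [[2, 2], [-4, 5], [3, -5]]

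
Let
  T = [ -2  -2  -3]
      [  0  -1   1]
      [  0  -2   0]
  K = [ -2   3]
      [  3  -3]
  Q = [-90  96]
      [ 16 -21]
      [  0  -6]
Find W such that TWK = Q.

W = [[-3, 5], [3, 2], [-2, 4]]

Left-multiply by T⁻¹ and right-multiply by K⁻¹: W = T⁻¹QK⁻¹.
T has determinant -4; T⁻¹ = [[-1/2, -3/2, 5/4], [0, 0, -1/2], [0, 1, -1/2]].
det K = -3; the adjugate gives K⁻¹ = [[1, 1], [1, 2/3]].
T⁻¹Q = [[21, -24], [0, 3], [16, -18]].
W = (T⁻¹Q)K⁻¹ = [[-3, 5], [3, 2], [-2, 4]].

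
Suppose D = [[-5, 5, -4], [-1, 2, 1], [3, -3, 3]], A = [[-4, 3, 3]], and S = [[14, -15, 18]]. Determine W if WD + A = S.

W = [[-3, 0, 1]]

WD = S − A = [[18, -18, 15]].
Right-multiplying both sides by D⁻¹ gives W = (S − A)D⁻¹.
det D = -3, so D⁻¹ = [[-3, 1, -13/3], [-2, 1, -3], [1, 0, 5/3]].
W = (S − A)D⁻¹ = [[-3, 0, 1]].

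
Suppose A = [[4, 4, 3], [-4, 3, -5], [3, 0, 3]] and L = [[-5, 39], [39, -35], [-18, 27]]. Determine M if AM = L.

Left-multiplying both sides by A⁻¹ gives M = A⁻¹L.
det A = -3, so A⁻¹ = [[-3, 4, 29/3], [1, -1, -8/3], [3, -4, -28/3]].
M = A⁻¹L = [[-3, 4, 29/3], [1, -1, -8/3], [3, -4, -28/3]] · [[-5, 39], [39, -35], [-18, 27]] = [[-3, 4], [4, 2], [-3, 5]].

M = [[-3, 4], [4, 2], [-3, 5]]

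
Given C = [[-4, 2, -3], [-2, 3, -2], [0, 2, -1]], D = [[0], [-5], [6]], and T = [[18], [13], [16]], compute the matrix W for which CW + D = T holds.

W = [[-1], [4], [-2]]

CW = T − D = [[18], [18], [10]].
Since C multiplies W on the left, W = C⁻¹(T − D).
C has determinant 4; C⁻¹ = [[1/4, -1, 5/4], [-1/2, 1, -1/2], [-1, 2, -2]].
W = C⁻¹(T − D) = [[-1], [4], [-2]].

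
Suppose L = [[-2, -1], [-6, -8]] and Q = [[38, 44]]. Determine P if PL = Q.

P = [[-4, -5]]

Right-multiplying both sides by L⁻¹ gives P = QL⁻¹.
det L = 10; the adjugate gives L⁻¹ = [[-4/5, 1/10], [3/5, -1/5]].
P = QL⁻¹ = [[38, 44]] · [[-4/5, 1/10], [3/5, -1/5]] = [[-4, -5]].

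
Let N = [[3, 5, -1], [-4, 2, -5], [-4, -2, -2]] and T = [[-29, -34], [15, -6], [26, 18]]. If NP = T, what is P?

P = [[-6, -5], [-2, -3], [1, 4]]

Since N multiplies P on the left, P = N⁻¹T.
det N = 2; the adjugate gives N⁻¹ = [[-7, 6, -23/2], [6, -5, 19/2], [8, -7, 13]].
P = N⁻¹T = [[-7, 6, -23/2], [6, -5, 19/2], [8, -7, 13]] · [[-29, -34], [15, -6], [26, 18]] = [[-6, -5], [-2, -3], [1, 4]].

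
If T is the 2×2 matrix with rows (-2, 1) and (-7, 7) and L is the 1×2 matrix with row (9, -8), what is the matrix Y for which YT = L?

Y = [[-1, -1]]

Right-multiplying both sides by T⁻¹ gives Y = LT⁻¹.
det T = -7, so T⁻¹ = [[-1, 1/7], [-1, 2/7]].
Y = LT⁻¹ = [[9, -8]] · [[-1, 1/7], [-1, 2/7]] = [[-1, -1]].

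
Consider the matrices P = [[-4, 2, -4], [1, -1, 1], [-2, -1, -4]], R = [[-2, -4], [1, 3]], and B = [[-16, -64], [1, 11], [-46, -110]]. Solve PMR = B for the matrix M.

M = [[5, 4], [-4, -2], [-5, 3]]

Isolating M: multiply by P⁻¹ from the left and R⁻¹ from the right, so M = P⁻¹BR⁻¹.
P has determinant -4; P⁻¹ = [[-5/4, -3, 1/2], [-1/2, -2, 0], [3/4, 2, -1/2]].
det R = -2, so R⁻¹ = [[-3/2, -2], [1/2, 1]].
P⁻¹B = [[-6, -8], [6, 10], [13, 29]].
M = (P⁻¹B)R⁻¹ = [[5, 4], [-4, -2], [-5, 3]].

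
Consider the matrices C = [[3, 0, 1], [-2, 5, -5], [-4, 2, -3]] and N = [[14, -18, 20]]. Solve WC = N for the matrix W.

W = [[-2, -2, -4]]

Since C sits to the right of W, W = NC⁻¹.
det C = 1, so C⁻¹ = [[-5, 2, -5], [14, -5, 13], [16, -6, 15]].
W = NC⁻¹ = [[14, -18, 20]] · [[-5, 2, -5], [14, -5, 13], [16, -6, 15]] = [[-2, -2, -4]].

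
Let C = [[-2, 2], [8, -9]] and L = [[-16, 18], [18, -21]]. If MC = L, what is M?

C is on the right of M, so right-multiply by C⁻¹: M = LC⁻¹.
det C = 2; the adjugate gives C⁻¹ = [[-9/2, -1], [-4, -1]].
M = LC⁻¹ = [[-16, 18], [18, -21]] · [[-9/2, -1], [-4, -1]] = [[0, -2], [3, 3]].

M = [[0, -2], [3, 3]]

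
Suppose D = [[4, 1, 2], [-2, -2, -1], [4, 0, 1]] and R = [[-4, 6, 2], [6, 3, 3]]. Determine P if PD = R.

Since D sits to the right of P, P = RD⁻¹.
det D = 6, so D⁻¹ = [[-1/3, -1/6, 1/2], [-1/3, -2/3, 0], [4/3, 2/3, -1]].
P = RD⁻¹ = [[-4, 6, 2], [6, 3, 3]] · [[-1/3, -1/6, 1/2], [-1/3, -2/3, 0], [4/3, 2/3, -1]] = [[2, -2, -4], [1, -1, 0]].

P = [[2, -2, -4], [1, -1, 0]]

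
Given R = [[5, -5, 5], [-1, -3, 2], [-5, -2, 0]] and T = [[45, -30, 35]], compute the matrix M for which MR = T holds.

Right-multiplying both sides by R⁻¹ gives M = TR⁻¹.
det R = 5; the adjugate gives R⁻¹ = [[4/5, -2, 1], [-2, 5, -3], [-13/5, 7, -4]].
M = TR⁻¹ = [[45, -30, 35]] · [[4/5, -2, 1], [-2, 5, -3], [-13/5, 7, -4]] = [[5, 5, -5]].

M = [[5, 5, -5]]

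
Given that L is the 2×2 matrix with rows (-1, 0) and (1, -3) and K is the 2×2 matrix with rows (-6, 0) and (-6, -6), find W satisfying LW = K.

W = [[6, 0], [4, 2]]

Left-multiplying both sides by L⁻¹ gives W = L⁻¹K.
det L = 3; the adjugate gives L⁻¹ = [[-1, 0], [-1/3, -1/3]].
W = L⁻¹K = [[-1, 0], [-1/3, -1/3]] · [[-6, 0], [-6, -6]] = [[6, 0], [4, 2]].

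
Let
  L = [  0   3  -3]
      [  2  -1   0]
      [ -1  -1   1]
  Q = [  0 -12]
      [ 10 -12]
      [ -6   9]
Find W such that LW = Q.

L is on the left of W, so left-multiply by L⁻¹: W = L⁻¹Q.
det L = 3, so L⁻¹ = [[-1/3, 0, -1], [-2/3, -1, -2], [-1, -1, -2]].
W = L⁻¹Q = [[-1/3, 0, -1], [-2/3, -1, -2], [-1, -1, -2]] · [[0, -12], [10, -12], [-6, 9]] = [[6, -5], [2, 2], [2, 6]].

W = [[6, -5], [2, 2], [2, 6]]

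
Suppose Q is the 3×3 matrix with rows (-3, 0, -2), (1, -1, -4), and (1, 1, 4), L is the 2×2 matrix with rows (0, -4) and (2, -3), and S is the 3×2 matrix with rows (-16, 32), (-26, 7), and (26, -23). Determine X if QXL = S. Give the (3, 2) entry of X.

4

Isolating X: multiply by Q⁻¹ from the left and L⁻¹ from the right, so X = Q⁻¹SL⁻¹.
det Q = -4, so Q⁻¹ = [[0, 1/2, 1/2], [2, 5/2, 7/2], [-1/2, -3/4, -3/4]].
det L = 8; the adjugate gives L⁻¹ = [[-3/8, 1/2], [-1/4, 0]].
Q⁻¹S = [[0, -8], [-6, 1], [8, -4]].
X = (Q⁻¹S)L⁻¹ = [[2, 0], [2, -3], [-2, 4]].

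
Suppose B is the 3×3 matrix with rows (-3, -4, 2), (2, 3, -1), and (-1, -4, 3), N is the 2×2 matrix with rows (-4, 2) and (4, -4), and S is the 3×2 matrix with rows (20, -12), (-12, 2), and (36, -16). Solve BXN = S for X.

X = [[-4, -3], [5, 4], [2, 4]]

Isolating X: multiply by B⁻¹ from the left and N⁻¹ from the right, so X = B⁻¹SN⁻¹.
det B = -5, so B⁻¹ = [[-1, -4/5, 2/5], [1, 7/5, -1/5], [1, 8/5, 1/5]].
det N = 8, so N⁻¹ = [[-1/2, -1/4], [-1/2, -1/2]].
B⁻¹S = [[4, 4], [-4, -6], [8, -12]].
X = (B⁻¹S)N⁻¹ = [[-4, -3], [5, 4], [2, 4]].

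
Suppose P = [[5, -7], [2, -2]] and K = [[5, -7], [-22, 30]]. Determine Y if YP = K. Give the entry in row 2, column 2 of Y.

-1

P is on the right of Y, so right-multiply by P⁻¹: Y = KP⁻¹.
P has determinant 4; P⁻¹ = [[-1/2, 7/4], [-1/2, 5/4]].
Y = KP⁻¹ = [[5, -7], [-22, 30]] · [[-1/2, 7/4], [-1/2, 5/4]] = [[1, 0], [-4, -1]].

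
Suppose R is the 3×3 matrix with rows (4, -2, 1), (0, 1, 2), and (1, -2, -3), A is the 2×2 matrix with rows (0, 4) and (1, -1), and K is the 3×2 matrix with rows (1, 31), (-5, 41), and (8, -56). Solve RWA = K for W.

Isolating W: multiply by R⁻¹ from the left and A⁻¹ from the right, so W = R⁻¹KA⁻¹.
R has determinant -1; R⁻¹ = [[-1, 8, 5], [-2, 13, 8], [1, -6, -4]].
det A = -4; the adjugate gives A⁻¹ = [[1/4, 1], [1/4, 0]].
R⁻¹K = [[-1, 17], [-3, 23], [-1, 9]].
W = (R⁻¹K)A⁻¹ = [[4, -1], [5, -3], [2, -1]].

W = [[4, -1], [5, -3], [2, -1]]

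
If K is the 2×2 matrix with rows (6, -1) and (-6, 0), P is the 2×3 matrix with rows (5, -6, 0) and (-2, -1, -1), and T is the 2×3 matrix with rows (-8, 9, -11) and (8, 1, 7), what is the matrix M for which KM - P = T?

M = [[-1, 0, -1], [-3, -3, 5]]

KM = T + P = [[-3, 3, -11], [6, 0, 6]].
Left-multiplying both sides by K⁻¹ gives M = K⁻¹(T + P).
det K = -6; the adjugate gives K⁻¹ = [[0, -1/6], [-1, -1]].
M = K⁻¹(T + P) = [[-1, 0, -1], [-3, -3, 5]].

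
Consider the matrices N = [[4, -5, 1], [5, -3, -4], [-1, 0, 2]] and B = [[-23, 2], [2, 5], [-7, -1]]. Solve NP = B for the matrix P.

P = [[-1, 5], [3, 4], [-4, 2]]

Since N multiplies P on the left, P = N⁻¹B.
det N = 3, so N⁻¹ = [[-2, 10/3, 23/3], [-2, 3, 7], [-1, 5/3, 13/3]].
P = N⁻¹B = [[-2, 10/3, 23/3], [-2, 3, 7], [-1, 5/3, 13/3]] · [[-23, 2], [2, 5], [-7, -1]] = [[-1, 5], [3, 4], [-4, 2]].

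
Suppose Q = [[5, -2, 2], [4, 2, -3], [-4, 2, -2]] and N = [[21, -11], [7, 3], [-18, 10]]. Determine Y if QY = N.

Since Q multiplies Y on the left, Y = Q⁻¹N.
Q has determinant 2; Q⁻¹ = [[1, 0, 1], [10, -1, 23/2], [8, -1, 9]].
Y = Q⁻¹N = [[1, 0, 1], [10, -1, 23/2], [8, -1, 9]] · [[21, -11], [7, 3], [-18, 10]] = [[3, -1], [-4, 2], [-1, -1]].

Y = [[3, -1], [-4, 2], [-1, -1]]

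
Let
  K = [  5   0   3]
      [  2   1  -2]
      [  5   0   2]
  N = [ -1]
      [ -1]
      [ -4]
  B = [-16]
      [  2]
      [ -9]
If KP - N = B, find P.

P = [[-1], [-5], [-4]]

KP = B + N = [[-17], [1], [-13]].
K is on the left of P, so left-multiply by K⁻¹: P = K⁻¹(B + N).
det K = -5, so K⁻¹ = [[-2/5, 0, 3/5], [14/5, 1, -16/5], [1, 0, -1]].
P = K⁻¹(B + N) = [[-1], [-5], [-4]].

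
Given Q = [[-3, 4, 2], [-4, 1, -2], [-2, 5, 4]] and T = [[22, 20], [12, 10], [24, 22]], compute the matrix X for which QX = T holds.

Since Q multiplies X on the left, X = Q⁻¹T.
Q has determinant 2; Q⁻¹ = [[7, -3, -5], [10, -4, -7], [-9, 7/2, 13/2]].
X = Q⁻¹T = [[7, -3, -5], [10, -4, -7], [-9, 7/2, 13/2]] · [[22, 20], [12, 10], [24, 22]] = [[-2, 0], [4, 6], [0, -2]].

X = [[-2, 0], [4, 6], [0, -2]]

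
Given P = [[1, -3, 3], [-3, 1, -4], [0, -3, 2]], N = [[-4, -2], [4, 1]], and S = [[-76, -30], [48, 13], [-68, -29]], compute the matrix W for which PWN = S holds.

W = P⁻¹SN⁻¹ (apply P⁻¹ on the left and N⁻¹ on the right).
P has determinant -1; P⁻¹ = [[10, 3, -9], [-6, -2, 5], [-9, -3, 8]].
det N = 4, so N⁻¹ = [[1/4, 1/2], [-1, -1]].
P⁻¹S = [[-4, 0], [20, 9], [-4, -1]].
W = (P⁻¹S)N⁻¹ = [[-1, -2], [-4, 1], [0, -1]].

W = [[-1, -2], [-4, 1], [0, -1]]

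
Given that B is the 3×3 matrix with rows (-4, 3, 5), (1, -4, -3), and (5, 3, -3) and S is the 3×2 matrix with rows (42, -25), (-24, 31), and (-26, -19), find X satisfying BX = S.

X = [[-4, -2], [2, -6], [4, -3]]

Left-multiplying both sides by B⁻¹ gives X = B⁻¹S.
det B = -5; the adjugate gives B⁻¹ = [[-21/5, -24/5, -11/5], [12/5, 13/5, 7/5], [-23/5, -27/5, -13/5]].
X = B⁻¹S = [[-21/5, -24/5, -11/5], [12/5, 13/5, 7/5], [-23/5, -27/5, -13/5]] · [[42, -25], [-24, 31], [-26, -19]] = [[-4, -2], [2, -6], [4, -3]].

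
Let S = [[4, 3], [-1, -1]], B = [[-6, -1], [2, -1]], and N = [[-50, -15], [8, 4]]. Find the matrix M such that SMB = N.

M = [[4, -1], [-2, 3]]

Isolating M: multiply by S⁻¹ from the left and B⁻¹ from the right, so M = S⁻¹NB⁻¹.
det S = -1, so S⁻¹ = [[1, 3], [-1, -4]].
det B = 8; the adjugate gives B⁻¹ = [[-1/8, 1/8], [-1/4, -3/4]].
S⁻¹N = [[-26, -3], [18, -1]].
M = (S⁻¹N)B⁻¹ = [[4, -1], [-2, 3]].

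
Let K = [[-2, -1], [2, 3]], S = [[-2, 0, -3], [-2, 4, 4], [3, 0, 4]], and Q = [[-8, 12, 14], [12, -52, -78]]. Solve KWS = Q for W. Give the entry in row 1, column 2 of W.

1

Left-multiply by K⁻¹ and right-multiply by S⁻¹: W = K⁻¹QS⁻¹.
det K = -4, so K⁻¹ = [[-3/4, -1/4], [1/2, 1/2]].
det S = 4, so S⁻¹ = [[4, 0, 3], [5, 1/4, 7/2], [-3, 0, -2]].
K⁻¹Q = [[3, 4, 9], [2, -20, -32]].
W = (K⁻¹Q)S⁻¹ = [[5, 1, 5], [4, -5, 0]].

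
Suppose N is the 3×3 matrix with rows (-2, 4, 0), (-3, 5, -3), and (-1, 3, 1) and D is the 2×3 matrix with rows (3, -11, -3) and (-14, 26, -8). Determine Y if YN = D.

Y = [[3, -1, -6], [2, 3, 1]]

N is on the right of Y, so right-multiply by N⁻¹: Y = DN⁻¹.
det N = -4, so N⁻¹ = [[-7/2, 1, 3], [-3/2, 1/2, 3/2], [1, -1/2, -1/2]].
Y = DN⁻¹ = [[3, -11, -3], [-14, 26, -8]] · [[-7/2, 1, 3], [-3/2, 1/2, 3/2], [1, -1/2, -1/2]] = [[3, -1, -6], [2, 3, 1]].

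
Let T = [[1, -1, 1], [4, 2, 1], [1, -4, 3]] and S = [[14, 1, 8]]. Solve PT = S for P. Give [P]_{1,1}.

T is on the right of P, so right-multiply by T⁻¹: P = ST⁻¹.
T has determinant 3; T⁻¹ = [[10/3, -1/3, -1], [-11/3, 2/3, 1], [-6, 1, 2]].
P = ST⁻¹ = [[14, 1, 8]] · [[10/3, -1/3, -1], [-11/3, 2/3, 1], [-6, 1, 2]] = [[-5, 4, 3]].

-5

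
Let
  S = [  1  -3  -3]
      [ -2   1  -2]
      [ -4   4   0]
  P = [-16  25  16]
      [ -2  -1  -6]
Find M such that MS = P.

M = [[-2, -5, 6], [0, 3, -1]]

Right-multiplying both sides by S⁻¹ gives M = PS⁻¹.
det S = -4, so S⁻¹ = [[-2, 3, -9/4], [-2, 3, -2], [1, -2, 5/4]].
M = PS⁻¹ = [[-16, 25, 16], [-2, -1, -6]] · [[-2, 3, -9/4], [-2, 3, -2], [1, -2, 5/4]] = [[-2, -5, 6], [0, 3, -1]].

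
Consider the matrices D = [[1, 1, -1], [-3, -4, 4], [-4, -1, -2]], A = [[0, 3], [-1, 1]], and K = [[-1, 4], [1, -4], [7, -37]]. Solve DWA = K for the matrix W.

W = D⁻¹KA⁻¹ (apply D⁻¹ on the left and A⁻¹ on the right).
det D = 3; the adjugate gives D⁻¹ = [[4, 1, 0], [-22/3, -2, -1/3], [-13/3, -1, -1/3]].
A has determinant 3; A⁻¹ = [[1/3, -1], [1/3, 0]].
D⁻¹K = [[-3, 12], [3, -9], [1, -1]].
W = (D⁻¹K)A⁻¹ = [[3, 3], [-2, -3], [0, -1]].

W = [[3, 3], [-2, -3], [0, -1]]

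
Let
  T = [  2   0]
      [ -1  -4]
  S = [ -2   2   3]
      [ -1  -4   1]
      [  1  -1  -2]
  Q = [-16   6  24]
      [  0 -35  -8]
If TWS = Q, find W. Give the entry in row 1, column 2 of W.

Isolating W: multiply by T⁻¹ from the left and S⁻¹ from the right, so W = T⁻¹QS⁻¹.
det T = -8; the adjugate gives T⁻¹ = [[1/2, 0], [-1/8, -1/4]].
S has determinant -5; S⁻¹ = [[-9/5, -1/5, -14/5], [1/5, -1/5, 1/5], [-1, 0, -2]].
T⁻¹Q = [[-8, 3, 12], [2, 8, -1]].
W = (T⁻¹Q)S⁻¹ = [[3, 1, -1], [-1, -2, -2]].

1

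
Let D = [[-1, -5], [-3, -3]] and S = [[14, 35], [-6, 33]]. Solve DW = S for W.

W = [[6, -5], [-4, -6]]

Since D multiplies W on the left, W = D⁻¹S.
det D = -12, so D⁻¹ = [[1/4, -5/12], [-1/4, 1/12]].
W = D⁻¹S = [[1/4, -5/12], [-1/4, 1/12]] · [[14, 35], [-6, 33]] = [[6, -5], [-4, -6]].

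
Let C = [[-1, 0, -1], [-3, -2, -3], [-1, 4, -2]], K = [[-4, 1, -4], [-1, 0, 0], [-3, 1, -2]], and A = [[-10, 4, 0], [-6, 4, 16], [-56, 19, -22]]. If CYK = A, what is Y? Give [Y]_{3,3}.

-3

Isolating Y: multiply by C⁻¹ from the left and K⁻¹ from the right, so Y = C⁻¹AK⁻¹.
C has determinant -2; C⁻¹ = [[-8, 2, 1], [3/2, -1/2, 0], [7, -2, -1]].
det K = 2, so K⁻¹ = [[0, -1, 0], [-1, -2, 2], [-1/2, 1/2, 1/2]].
C⁻¹A = [[12, -5, 10], [-12, 4, -8], [-2, 1, -10]].
Y = (C⁻¹A)K⁻¹ = [[0, 3, -5], [0, 0, 4], [4, -5, -3]].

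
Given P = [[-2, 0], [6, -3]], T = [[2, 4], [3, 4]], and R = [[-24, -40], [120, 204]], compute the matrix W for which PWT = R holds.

Isolating W: multiply by P⁻¹ from the left and T⁻¹ from the right, so W = P⁻¹RT⁻¹.
det P = 6, so P⁻¹ = [[-1/2, 0], [-1, -1/3]].
T has determinant -4; T⁻¹ = [[-1, 1], [3/4, -1/2]].
P⁻¹R = [[12, 20], [-16, -28]].
W = (P⁻¹R)T⁻¹ = [[3, 2], [-5, -2]].

W = [[3, 2], [-5, -2]]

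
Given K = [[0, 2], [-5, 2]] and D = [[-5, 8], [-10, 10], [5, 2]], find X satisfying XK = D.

K is on the right of X, so right-multiply by K⁻¹: X = DK⁻¹.
det K = 10, so K⁻¹ = [[1/5, -1/5], [1/2, 0]].
X = DK⁻¹ = [[-5, 8], [-10, 10], [5, 2]] · [[1/5, -1/5], [1/2, 0]] = [[3, 1], [3, 2], [2, -1]].

X = [[3, 1], [3, 2], [2, -1]]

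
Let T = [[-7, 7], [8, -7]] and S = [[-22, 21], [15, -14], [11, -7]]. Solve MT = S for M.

T is on the right of M, so right-multiply by T⁻¹: M = ST⁻¹.
det T = -7; the adjugate gives T⁻¹ = [[1, 1], [8/7, 1]].
M = ST⁻¹ = [[-22, 21], [15, -14], [11, -7]] · [[1, 1], [8/7, 1]] = [[2, -1], [-1, 1], [3, 4]].

M = [[2, -1], [-1, 1], [3, 4]]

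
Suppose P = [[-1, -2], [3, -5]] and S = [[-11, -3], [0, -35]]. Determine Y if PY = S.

Left-multiplying both sides by P⁻¹ gives Y = P⁻¹S.
det P = 11; the adjugate gives P⁻¹ = [[-5/11, 2/11], [-3/11, -1/11]].
Y = P⁻¹S = [[-5/11, 2/11], [-3/11, -1/11]] · [[-11, -3], [0, -35]] = [[5, -5], [3, 4]].

Y = [[5, -5], [3, 4]]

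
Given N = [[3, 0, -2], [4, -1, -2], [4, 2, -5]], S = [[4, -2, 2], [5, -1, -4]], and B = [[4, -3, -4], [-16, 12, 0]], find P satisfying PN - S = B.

P = [[-4, 5, 0], [-5, -3, 4]]

PN = B + S = [[8, -5, -2], [-11, 11, -4]].
Since N sits to the right of P, P = (B + S)N⁻¹.
det N = 3; the adjugate gives N⁻¹ = [[3, -4/3, -2/3], [4, -7/3, -2/3], [4, -2, -1]].
P = (B + S)N⁻¹ = [[-4, 5, 0], [-5, -3, 4]].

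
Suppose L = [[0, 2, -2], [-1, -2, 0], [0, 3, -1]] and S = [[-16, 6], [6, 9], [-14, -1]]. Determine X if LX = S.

Left-multiplying both sides by L⁻¹ gives X = L⁻¹S.
det L = 4, so L⁻¹ = [[1/2, -1, -1], [-1/4, 0, 1/2], [-3/4, 0, 1/2]].
X = L⁻¹S = [[1/2, -1, -1], [-1/4, 0, 1/2], [-3/4, 0, 1/2]] · [[-16, 6], [6, 9], [-14, -1]] = [[0, -5], [-3, -2], [5, -5]].

X = [[0, -5], [-3, -2], [5, -5]]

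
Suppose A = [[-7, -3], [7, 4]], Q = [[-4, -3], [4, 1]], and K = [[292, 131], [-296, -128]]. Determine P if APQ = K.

Isolating P: multiply by A⁻¹ from the left and Q⁻¹ from the right, so P = A⁻¹KQ⁻¹.
det A = -7, so A⁻¹ = [[-4/7, -3/7], [1, 1]].
Q has determinant 8; Q⁻¹ = [[1/8, 3/8], [-1/2, -1/2]].
A⁻¹K = [[-40, -20], [-4, 3]].
P = (A⁻¹K)Q⁻¹ = [[5, -5], [-2, -3]].

P = [[5, -5], [-2, -3]]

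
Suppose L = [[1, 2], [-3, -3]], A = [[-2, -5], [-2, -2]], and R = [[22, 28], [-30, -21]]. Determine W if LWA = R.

Isolating W: multiply by L⁻¹ from the left and A⁻¹ from the right, so W = L⁻¹RA⁻¹.
det L = 3; the adjugate gives L⁻¹ = [[-1, -2/3], [1, 1/3]].
det A = -6, so A⁻¹ = [[1/3, -5/6], [-1/3, 1/3]].
L⁻¹R = [[-2, -14], [12, 21]].
W = (L⁻¹R)A⁻¹ = [[4, -3], [-3, -3]].

W = [[4, -3], [-3, -3]]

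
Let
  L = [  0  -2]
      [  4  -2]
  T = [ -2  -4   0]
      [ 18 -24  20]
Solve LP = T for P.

Left-multiplying both sides by L⁻¹ gives P = L⁻¹T.
det L = 8; the adjugate gives L⁻¹ = [[-1/4, 1/4], [-1/2, 0]].
P = L⁻¹T = [[-1/4, 1/4], [-1/2, 0]] · [[-2, -4, 0], [18, -24, 20]] = [[5, -5, 5], [1, 2, 0]].

P = [[5, -5, 5], [1, 2, 0]]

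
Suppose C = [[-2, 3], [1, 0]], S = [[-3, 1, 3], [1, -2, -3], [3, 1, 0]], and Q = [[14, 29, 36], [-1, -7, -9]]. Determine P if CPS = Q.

P = C⁻¹QS⁻¹ (apply C⁻¹ on the left and S⁻¹ on the right).
det C = -3, so C⁻¹ = [[0, 1], [1/3, 2/3]].
det S = 3, so S⁻¹ = [[1, 1, 1], [-3, -3, -2], [7/3, 2, 5/3]].
C⁻¹Q = [[-1, -7, -9], [4, 5, 6]].
P = (C⁻¹Q)S⁻¹ = [[-1, 2, -2], [3, 1, 4]].

P = [[-1, 2, -2], [3, 1, 4]]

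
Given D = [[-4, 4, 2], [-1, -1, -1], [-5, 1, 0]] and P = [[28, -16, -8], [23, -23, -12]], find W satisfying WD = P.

W = [[-1, 6, -6], [-5, 2, -1]]

Right-multiplying both sides by D⁻¹ gives W = PD⁻¹.
det D = 4, so D⁻¹ = [[1/4, 1/2, -1/2], [5/4, 5/2, -3/2], [-3/2, -4, 2]].
W = PD⁻¹ = [[28, -16, -8], [23, -23, -12]] · [[1/4, 1/2, -1/2], [5/4, 5/2, -3/2], [-3/2, -4, 2]] = [[-1, 6, -6], [-5, 2, -1]].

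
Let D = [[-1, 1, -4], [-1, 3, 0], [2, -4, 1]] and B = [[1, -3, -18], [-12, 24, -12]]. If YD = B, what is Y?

Since D sits to the right of Y, Y = BD⁻¹.
det D = 6; the adjugate gives D⁻¹ = [[1/2, 5/2, 2], [1/6, 7/6, 2/3], [-1/3, -1/3, -1/3]].
Y = BD⁻¹ = [[1, -3, -18], [-12, 24, -12]] · [[1/2, 5/2, 2], [1/6, 7/6, 2/3], [-1/3, -1/3, -1/3]] = [[6, 5, 6], [2, 2, -4]].

Y = [[6, 5, 6], [2, 2, -4]]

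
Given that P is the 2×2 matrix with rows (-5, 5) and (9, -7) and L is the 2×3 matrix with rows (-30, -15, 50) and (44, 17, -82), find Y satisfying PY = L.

Y = [[1, -2, -6], [-5, -5, 4]]

Since P multiplies Y on the left, Y = P⁻¹L.
det P = -10; the adjugate gives P⁻¹ = [[7/10, 1/2], [9/10, 1/2]].
Y = P⁻¹L = [[7/10, 1/2], [9/10, 1/2]] · [[-30, -15, 50], [44, 17, -82]] = [[1, -2, -6], [-5, -5, 4]].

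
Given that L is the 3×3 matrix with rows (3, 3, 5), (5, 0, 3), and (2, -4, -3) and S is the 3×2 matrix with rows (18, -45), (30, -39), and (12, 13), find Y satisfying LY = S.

Since L multiplies Y on the left, Y = L⁻¹S.
det L = -1, so L⁻¹ = [[-12, 11, -9], [-21, 19, -16], [20, -18, 15]].
Y = L⁻¹S = [[-12, 11, -9], [-21, 19, -16], [20, -18, 15]] · [[18, -45], [30, -39], [12, 13]] = [[6, -6], [0, -4], [0, -3]].

Y = [[6, -6], [0, -4], [0, -3]]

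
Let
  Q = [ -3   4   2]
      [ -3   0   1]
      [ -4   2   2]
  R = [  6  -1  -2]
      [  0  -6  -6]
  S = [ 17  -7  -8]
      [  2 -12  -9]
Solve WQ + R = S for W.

W = [[1, 2, -5], [1, 5, -5]]

WQ = S − R = [[11, -6, -6], [2, -6, -3]].
Since Q sits to the right of W, W = (S − R)Q⁻¹.
det Q = 2, so Q⁻¹ = [[-1, -2, 2], [1, 1, -3/2], [-3, -5, 6]].
W = (S − R)Q⁻¹ = [[1, 2, -5], [1, 5, -5]].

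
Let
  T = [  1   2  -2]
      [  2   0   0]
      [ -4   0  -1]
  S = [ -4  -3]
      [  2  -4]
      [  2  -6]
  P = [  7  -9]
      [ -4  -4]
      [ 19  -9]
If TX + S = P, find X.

TX = P − S = [[11, -6], [-6, 0], [17, -3]].
Since T multiplies X on the left, X = T⁻¹(P − S).
T has determinant 4; T⁻¹ = [[0, 1/2, 0], [1/2, -9/4, -1], [0, -2, -1]].
X = T⁻¹(P − S) = [[-3, 0], [2, 0], [-5, 3]].

X = [[-3, 0], [2, 0], [-5, 3]]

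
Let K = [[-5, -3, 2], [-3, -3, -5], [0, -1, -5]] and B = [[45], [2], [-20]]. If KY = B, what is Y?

Y = [[-4], [-5], [5]]

Left-multiplying both sides by K⁻¹ gives Y = K⁻¹B.
K has determinant 1; K⁻¹ = [[10, -17, 21], [-15, 25, -31], [3, -5, 6]].
Y = K⁻¹B = [[10, -17, 21], [-15, 25, -31], [3, -5, 6]] · [[45], [2], [-20]] = [[-4], [-5], [5]].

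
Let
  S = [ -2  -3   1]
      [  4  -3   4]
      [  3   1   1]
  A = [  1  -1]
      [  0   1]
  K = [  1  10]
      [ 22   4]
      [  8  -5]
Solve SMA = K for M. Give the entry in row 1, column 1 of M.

Left-multiply by S⁻¹ and right-multiply by A⁻¹: M = S⁻¹KA⁻¹.
det S = 3, so S⁻¹ = [[-7/3, 4/3, -3], [8/3, -5/3, 4], [13/3, -7/3, 6]].
det A = 1, so A⁻¹ = [[1, 1], [0, 1]].
S⁻¹K = [[3, -3], [-2, 0], [1, 4]].
M = (S⁻¹K)A⁻¹ = [[3, 0], [-2, -2], [1, 5]].

3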